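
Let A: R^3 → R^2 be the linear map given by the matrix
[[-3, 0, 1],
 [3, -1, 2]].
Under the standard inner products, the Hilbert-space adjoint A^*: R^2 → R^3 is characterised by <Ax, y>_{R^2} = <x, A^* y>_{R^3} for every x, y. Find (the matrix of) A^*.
A^* = A^T =
[[-3, 3],
 [0, -1],
 [1, 2]]

For real matrices with standard dot products, the defining identity <Ax, y> = <x, A^* y> gives (Ax)^T y = x^T (A^*) y, i.e. x^T A^T y = x^T (A^*) y. Since this holds for all x, y, we must have A^* = A^T. Therefore
A^* =
[[-3, 3],
 [0, -1],
 [1, 2]].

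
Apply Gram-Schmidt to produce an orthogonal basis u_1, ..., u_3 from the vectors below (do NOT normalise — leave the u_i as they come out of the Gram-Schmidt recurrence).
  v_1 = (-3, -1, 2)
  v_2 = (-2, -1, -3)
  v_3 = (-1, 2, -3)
Orthogonal basis:
  u_1 = (-3, -1, 2)
  u_2 = (-25/14, -13/14, -22/7)
  u_3 = (-34/39, 34/15, -34/195)

Apply the Gram-Schmidt recurrence
  u_1 = v_1
  u_i = v_i − Σ_{j<i} ((v_i · u_j) / (u_j · u_j)) · u_j.

Step by step this gives:
  u_1 = (-3, -1, 2)
  u_2 = (-25/14, -13/14, -22/7)
  u_3 = (-34/39, 34/15, -34/195)

Orthogonality check:
  u_2 · u_1 = 0 (should be 0)
  u_3 · u_1 = 0 (should be 0)
  u_3 · u_2 = 0 (should be 0)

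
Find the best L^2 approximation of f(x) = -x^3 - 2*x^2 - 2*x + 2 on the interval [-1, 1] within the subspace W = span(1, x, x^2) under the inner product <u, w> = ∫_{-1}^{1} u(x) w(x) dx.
g(x) = -2*x^2 - 13*x/5 + 2

The best approximation g ∈ W is the orthogonal projection of f onto W. Writing g = a_0 + a_1 x + a_2 x^2, the coefficients solve the normal equations G · a = b where
  G_{ij} = <φ_i, φ_j> and b_i = <f, φ_i>, with φ_0 = 1, φ_1 = x, φ_2 = x^2.
G =
  [2, 0, 2/3]
  [0, 2/3, 0]
  [2/3, 0, 2/5],
b = (8/3, -26/15, 8/15).
Solving gives a_0 = 2, a_1 = -13/5, a_2 = -2, so
  g(x) = -2*x^2 - 13*x/5 + 2.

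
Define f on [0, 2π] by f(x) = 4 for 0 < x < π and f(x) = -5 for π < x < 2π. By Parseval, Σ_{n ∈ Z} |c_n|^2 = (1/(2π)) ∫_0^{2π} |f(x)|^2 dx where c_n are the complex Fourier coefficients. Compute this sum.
Σ |c_n|^2 = 41/2

Parseval equates the L^2 energy of f (normalised by 1/(2π)) with the ℓ^2 sum of its Fourier coefficients: (1/(2π)) ∫_0^{2π} |f|^2 = Σ |c_n|^2.
Compute the left side: (1/(2π)) [∫_0^π 4^2 dx + ∫_π^{2π} (-5)^2 dx] = (1/(2π)) · (16π + 25π) = (16 + 25)/2 = 41/2.
So Σ_{n ∈ Z} |c_n|^2 = 41/2.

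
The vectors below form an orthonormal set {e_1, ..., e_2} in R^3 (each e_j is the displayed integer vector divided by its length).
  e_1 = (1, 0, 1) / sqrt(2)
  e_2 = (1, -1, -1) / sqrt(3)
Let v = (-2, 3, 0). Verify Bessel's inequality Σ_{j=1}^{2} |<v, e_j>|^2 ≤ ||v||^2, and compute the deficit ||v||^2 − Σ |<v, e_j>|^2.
Σ |<v, e_j>|^2 = 31/3; ||v||^2 = 13; deficit = 8/3

Write each e_j = u_j / sqrt(<u_j, u_j>) where u_j is the displayed integer vector. Then <v, e_j> = <v, u_j> / sqrt(<u_j, u_j>), so |<v, e_j>|^2 = <v, u_j>^2 / <u_j, u_j>.
Coefficients: <v, e_1> = -2/sqrt(2), <v, e_2> = -5/sqrt(3).
Square and sum: Σ |<v, e_j>|^2 = 31/3.
Compute ||v||^2 = v·v = 13.
Deficit = 13 − 31/3 = 8/3 ≥ 0, confirming Bessel's inequality. (The deficit equals ||v − Σ <v,e_j> e_j||^2, the squared distance from v to span{e_j}.)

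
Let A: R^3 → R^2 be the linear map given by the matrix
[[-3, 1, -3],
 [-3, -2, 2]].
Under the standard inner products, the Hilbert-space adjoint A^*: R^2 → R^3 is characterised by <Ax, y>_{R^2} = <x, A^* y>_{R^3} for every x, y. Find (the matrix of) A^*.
A^* = A^T =
[[-3, -3],
 [1, -2],
 [-3, 2]]

For real matrices with standard dot products, the defining identity <Ax, y> = <x, A^* y> gives (Ax)^T y = x^T (A^*) y, i.e. x^T A^T y = x^T (A^*) y. Since this holds for all x, y, we must have A^* = A^T. Therefore
A^* =
[[-3, -3],
 [1, -2],
 [-3, 2]].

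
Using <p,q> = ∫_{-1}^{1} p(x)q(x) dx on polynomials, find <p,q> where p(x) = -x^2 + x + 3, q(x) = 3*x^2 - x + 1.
<p,q> = 142/15

Expand the product: p(x)·q(x) = -3*x^4 + 4*x^3 + 7*x^2 - 2*x + 3.
∫_{-1}^{1} of each monomial x^k gives [2/(k+1) if k even, 0 if k odd]. Integrating term-by-term (or equivalently evaluating the antiderivative F(x) = -3*x^5/5 + x^4 + 7*x^3/3 - x^2 + 3*x at the endpoints):
  F(1) − F(−1) = 71/15 − (-71/15) = 142/15.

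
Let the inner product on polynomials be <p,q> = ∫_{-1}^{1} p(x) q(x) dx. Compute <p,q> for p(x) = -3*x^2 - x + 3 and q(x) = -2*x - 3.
<p,q> = -32/3

Expand the product: p(x)·q(x) = 6*x^3 + 11*x^2 - 3*x - 9.
∫_{-1}^{1} of each monomial x^k gives [2/(k+1) if k even, 0 if k odd]. Integrating term-by-term (or equivalently evaluating the antiderivative F(x) = 3*x^4/2 + 11*x^3/3 - 3*x^2/2 - 9*x at the endpoints):
  F(1) − F(−1) = -16/3 − (16/3) = -32/3.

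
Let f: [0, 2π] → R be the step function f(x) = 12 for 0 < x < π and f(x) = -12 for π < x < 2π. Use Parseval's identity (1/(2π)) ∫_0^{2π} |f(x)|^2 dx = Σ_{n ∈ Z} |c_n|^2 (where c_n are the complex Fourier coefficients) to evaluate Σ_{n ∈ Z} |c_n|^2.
Σ |c_n|^2 = 144

Parseval equates the L^2 energy of f (normalised by 1/(2π)) with the ℓ^2 sum of its Fourier coefficients: (1/(2π)) ∫_0^{2π} |f|^2 = Σ |c_n|^2.
Compute the left side: (1/(2π)) [∫_0^π 12^2 dx + ∫_π^{2π} (-12)^2 dx] = (1/(2π)) · (144π + 144π) = (144 + 144)/2 = 144.
So Σ_{n ∈ Z} |c_n|^2 = 144.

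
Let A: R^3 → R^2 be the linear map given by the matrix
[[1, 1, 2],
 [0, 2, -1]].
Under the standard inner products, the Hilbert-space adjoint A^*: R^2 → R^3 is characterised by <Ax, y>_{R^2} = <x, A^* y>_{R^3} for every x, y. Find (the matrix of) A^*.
A^* = A^T =
[[1, 0],
 [1, 2],
 [2, -1]]

For real matrices with standard dot products, the defining identity <Ax, y> = <x, A^* y> gives (Ax)^T y = x^T (A^*) y, i.e. x^T A^T y = x^T (A^*) y. Since this holds for all x, y, we must have A^* = A^T. Therefore
A^* =
[[1, 0],
 [1, 2],
 [2, -1]].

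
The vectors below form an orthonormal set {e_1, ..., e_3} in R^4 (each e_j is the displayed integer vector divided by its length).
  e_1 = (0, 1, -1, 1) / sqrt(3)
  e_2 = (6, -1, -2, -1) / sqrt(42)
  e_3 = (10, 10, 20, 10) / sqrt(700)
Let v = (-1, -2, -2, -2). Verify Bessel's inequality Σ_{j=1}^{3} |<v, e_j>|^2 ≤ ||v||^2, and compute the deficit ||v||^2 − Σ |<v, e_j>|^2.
Σ |<v, e_j>|^2 = 13; ||v||^2 = 13; deficit = 0

Write each e_j = u_j / sqrt(<u_j, u_j>) where u_j is the displayed integer vector. Then <v, e_j> = <v, u_j> / sqrt(<u_j, u_j>), so |<v, e_j>|^2 = <v, u_j>^2 / <u_j, u_j>.
Coefficients: <v, e_1> = -2/sqrt(3), <v, e_2> = 2/sqrt(42), <v, e_3> = -90/sqrt(700).
Square and sum: Σ |<v, e_j>|^2 = 13.
Compute ||v||^2 = v·v = 13.
Deficit = 13 − 13 = 0 ≥ 0, confirming Bessel's inequality. (The deficit equals ||v − Σ <v,e_j> e_j||^2, the squared distance from v to span{e_j}.)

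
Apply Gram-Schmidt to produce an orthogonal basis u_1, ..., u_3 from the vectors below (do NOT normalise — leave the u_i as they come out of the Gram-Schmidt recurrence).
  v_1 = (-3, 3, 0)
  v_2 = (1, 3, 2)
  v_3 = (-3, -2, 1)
Orthogonal basis:
  u_1 = (-3, 3, 0)
  u_2 = (2, 2, 2)
  u_3 = (-7/6, -7/6, 7/3)

Apply the Gram-Schmidt recurrence
  u_1 = v_1
  u_i = v_i − Σ_{j<i} ((v_i · u_j) / (u_j · u_j)) · u_j.

Step by step this gives:
  u_1 = (-3, 3, 0)
  u_2 = (2, 2, 2)
  u_3 = (-7/6, -7/6, 7/3)

Orthogonality check:
  u_2 · u_1 = 0 (should be 0)
  u_3 · u_1 = 0 (should be 0)
  u_3 · u_2 = 0 (should be 0)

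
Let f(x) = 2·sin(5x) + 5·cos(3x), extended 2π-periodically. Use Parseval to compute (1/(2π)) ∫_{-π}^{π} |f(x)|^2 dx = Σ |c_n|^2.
Σ |c_n|^2 = 29/2

Expand |f|^2 and use orthogonality of {sin(nx), cos(mx)} on [-π, π]:
  ∫_{-π}^{π} sin(nx)^2 dx = π, ∫ cos(mx)^2 dx = π, and cross terms integrate to 0.
So ∫_{-π}^{π} f(x)^2 dx = 2^2 · π + 5^2 · π = (4 + 25)π.
Divide by 2π: (4 + 25)/2 = 29/2.
By Parseval, this equals Σ |c_n|^2.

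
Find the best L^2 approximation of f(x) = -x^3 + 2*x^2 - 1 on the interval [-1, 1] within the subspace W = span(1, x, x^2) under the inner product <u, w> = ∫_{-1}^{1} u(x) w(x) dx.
g(x) = 2*x^2 - 3*x/5 - 1

The best approximation g ∈ W is the orthogonal projection of f onto W. Writing g = a_0 + a_1 x + a_2 x^2, the coefficients solve the normal equations G · a = b where
  G_{ij} = <φ_i, φ_j> and b_i = <f, φ_i>, with φ_0 = 1, φ_1 = x, φ_2 = x^2.
G =
  [2, 0, 2/3]
  [0, 2/3, 0]
  [2/3, 0, 2/5],
b = (-2/3, -2/5, 2/15).
Solving gives a_0 = -1, a_1 = -3/5, a_2 = 2, so
  g(x) = 2*x^2 - 3*x/5 - 1.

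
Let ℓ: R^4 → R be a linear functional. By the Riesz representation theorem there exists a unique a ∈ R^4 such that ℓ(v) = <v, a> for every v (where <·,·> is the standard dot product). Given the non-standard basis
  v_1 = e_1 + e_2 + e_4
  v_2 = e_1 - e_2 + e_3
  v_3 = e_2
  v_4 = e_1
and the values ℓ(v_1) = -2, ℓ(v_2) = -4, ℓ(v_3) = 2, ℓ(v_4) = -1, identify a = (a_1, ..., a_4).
a = (-1, 2, -1, -3)

Write a = (a_1, ..., a_4) in the standard basis. For each basis vector v_i, ℓ(v_i) = <v_i, a> is a linear equation in the a_j's. Collect the n equations into a matrix system V a = ℓ, where row i of V is v_i (expressed in the standard basis). Since V is invertible (lower-triangular with 1s on the diagonal, up to permutation), solve by back-substitution:
  V =
[[1, 1, 0, 1],
 [1, -1, 1, 0],
 [0, 1, 0, 0],
 [1, 0, 0, 0]]
  V a = (-2, -4, 2, -1)
Solving gives a = (-1, 2, -1, -3).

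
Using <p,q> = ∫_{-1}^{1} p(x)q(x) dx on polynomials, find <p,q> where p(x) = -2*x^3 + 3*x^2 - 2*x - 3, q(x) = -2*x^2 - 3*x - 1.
<p,q> = 12

Expand the product: p(x)·q(x) = 4*x^5 - 3*x^3 + 9*x^2 + 11*x + 3.
∫_{-1}^{1} of each monomial x^k gives [2/(k+1) if k even, 0 if k odd]. Integrating term-by-term (or equivalently evaluating the antiderivative F(x) = 2*x^6/3 - 3*x^4/4 + 3*x^3 + 11*x^2/2 + 3*x at the endpoints):
  F(1) − F(−1) = 137/12 − (-7/12) = 12.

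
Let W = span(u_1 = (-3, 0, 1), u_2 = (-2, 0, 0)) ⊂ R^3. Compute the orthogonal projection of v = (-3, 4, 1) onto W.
proj_W(v) = (-3, 0, 1)

Set up U = [u_1 | ... | u_2] ∈ R^(3×2). The projector onto W = col(U) is P = U (U^T U)^(-1) U^T.
Compute U^T U =
  [10, 6]
  [6, 4],
and U^T v = (10, 6).
Solve U^T U · c = U^T v for the coefficients: c = (1, 0). The projection is proj_W(v) = U c.
Check: (v - proj_W(v)) · u_1 = 0  (should be 0).
Check: (v - proj_W(v)) · u_2 = 0  (should be 0).
Result: proj_W(v) = (-3, 0, 1).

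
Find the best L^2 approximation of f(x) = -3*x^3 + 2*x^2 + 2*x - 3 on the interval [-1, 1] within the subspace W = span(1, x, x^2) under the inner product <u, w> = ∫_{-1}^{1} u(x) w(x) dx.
g(x) = 2*x^2 + x/5 - 3

The best approximation g ∈ W is the orthogonal projection of f onto W. Writing g = a_0 + a_1 x + a_2 x^2, the coefficients solve the normal equations G · a = b where
  G_{ij} = <φ_i, φ_j> and b_i = <f, φ_i>, with φ_0 = 1, φ_1 = x, φ_2 = x^2.
G =
  [2, 0, 2/3]
  [0, 2/3, 0]
  [2/3, 0, 2/5],
b = (-14/3, 2/15, -6/5).
Solving gives a_0 = -3, a_1 = 1/5, a_2 = 2, so
  g(x) = 2*x^2 + x/5 - 3.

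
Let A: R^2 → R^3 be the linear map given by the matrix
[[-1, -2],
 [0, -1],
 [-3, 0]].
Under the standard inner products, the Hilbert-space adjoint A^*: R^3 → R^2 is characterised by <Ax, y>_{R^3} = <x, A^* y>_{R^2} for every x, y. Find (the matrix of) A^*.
A^* = A^T =
[[-1, 0, -3],
 [-2, -1, 0]]

For real matrices with standard dot products, the defining identity <Ax, y> = <x, A^* y> gives (Ax)^T y = x^T (A^*) y, i.e. x^T A^T y = x^T (A^*) y. Since this holds for all x, y, we must have A^* = A^T. Therefore
A^* =
[[-1, 0, -3],
 [-2, -1, 0]].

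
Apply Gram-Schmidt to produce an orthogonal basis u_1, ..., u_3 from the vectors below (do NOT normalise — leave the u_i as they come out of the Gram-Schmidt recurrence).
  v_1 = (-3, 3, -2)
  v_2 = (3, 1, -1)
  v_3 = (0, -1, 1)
Orthogonal basis:
  u_1 = (-3, 3, -2)
  u_2 = (27/11, 17/11, -15/11)
  u_3 = (3/226, 27/226, 18/113)

Apply the Gram-Schmidt recurrence
  u_1 = v_1
  u_i = v_i − Σ_{j<i} ((v_i · u_j) / (u_j · u_j)) · u_j.

Step by step this gives:
  u_1 = (-3, 3, -2)
  u_2 = (27/11, 17/11, -15/11)
  u_3 = (3/226, 27/226, 18/113)

Orthogonality check:
  u_2 · u_1 = 0 (should be 0)
  u_3 · u_1 = 0 (should be 0)
  u_3 · u_2 = 0 (should be 0)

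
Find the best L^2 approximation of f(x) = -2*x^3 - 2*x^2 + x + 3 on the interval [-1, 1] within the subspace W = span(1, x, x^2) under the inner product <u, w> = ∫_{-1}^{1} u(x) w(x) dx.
g(x) = -2*x^2 - x/5 + 3

The best approximation g ∈ W is the orthogonal projection of f onto W. Writing g = a_0 + a_1 x + a_2 x^2, the coefficients solve the normal equations G · a = b where
  G_{ij} = <φ_i, φ_j> and b_i = <f, φ_i>, with φ_0 = 1, φ_1 = x, φ_2 = x^2.
G =
  [2, 0, 2/3]
  [0, 2/3, 0]
  [2/3, 0, 2/5],
b = (14/3, -2/15, 6/5).
Solving gives a_0 = 3, a_1 = -1/5, a_2 = -2, so
  g(x) = -2*x^2 - x/5 + 3.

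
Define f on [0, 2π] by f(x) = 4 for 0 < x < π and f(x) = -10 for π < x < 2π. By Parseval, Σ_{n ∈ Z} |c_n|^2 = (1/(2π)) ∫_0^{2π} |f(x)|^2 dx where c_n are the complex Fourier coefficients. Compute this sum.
Σ |c_n|^2 = 58

Parseval equates the L^2 energy of f (normalised by 1/(2π)) with the ℓ^2 sum of its Fourier coefficients: (1/(2π)) ∫_0^{2π} |f|^2 = Σ |c_n|^2.
Compute the left side: (1/(2π)) [∫_0^π 4^2 dx + ∫_π^{2π} (-10)^2 dx] = (1/(2π)) · (16π + 100π) = (16 + 100)/2 = 58.
So Σ_{n ∈ Z} |c_n|^2 = 58.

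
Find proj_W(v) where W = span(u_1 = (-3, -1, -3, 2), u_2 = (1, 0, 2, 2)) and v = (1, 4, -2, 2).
proj_W(v) = (-29/91, -16/91, -10/91, 10/13)

Set up U = [u_1 | ... | u_2] ∈ R^(4×2). The projector onto W = col(U) is P = U (U^T U)^(-1) U^T.
Compute U^T U =
  [23, -5]
  [-5, 9],
and U^T v = (3, 1).
Solve U^T U · c = U^T v for the coefficients: c = (16/91, 19/91). The projection is proj_W(v) = U c.
Check: (v - proj_W(v)) · u_1 = 0  (should be 0).
Check: (v - proj_W(v)) · u_2 = 0  (should be 0).
Result: proj_W(v) = (-29/91, -16/91, -10/91, 10/13).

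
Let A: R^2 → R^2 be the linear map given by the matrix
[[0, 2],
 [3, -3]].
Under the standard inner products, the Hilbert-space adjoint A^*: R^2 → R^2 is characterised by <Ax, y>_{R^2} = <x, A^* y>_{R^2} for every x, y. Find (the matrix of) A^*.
A^* = A^T =
[[0, 3],
 [2, -3]]

For real matrices with standard dot products, the defining identity <Ax, y> = <x, A^* y> gives (Ax)^T y = x^T (A^*) y, i.e. x^T A^T y = x^T (A^*) y. Since this holds for all x, y, we must have A^* = A^T. Therefore
A^* =
[[0, 3],
 [2, -3]].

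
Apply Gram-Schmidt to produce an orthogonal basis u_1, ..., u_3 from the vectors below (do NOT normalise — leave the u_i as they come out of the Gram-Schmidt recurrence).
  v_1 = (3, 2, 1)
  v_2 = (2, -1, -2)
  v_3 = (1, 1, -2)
Orthogonal basis:
  u_1 = (3, 2, 1)
  u_2 = (11/7, -9/7, -15/7)
  u_3 = (-57/122, 76/61, -133/122)

Apply the Gram-Schmidt recurrence
  u_1 = v_1
  u_i = v_i − Σ_{j<i} ((v_i · u_j) / (u_j · u_j)) · u_j.

Step by step this gives:
  u_1 = (3, 2, 1)
  u_2 = (11/7, -9/7, -15/7)
  u_3 = (-57/122, 76/61, -133/122)

Orthogonality check:
  u_2 · u_1 = 0 (should be 0)
  u_3 · u_1 = 0 (should be 0)
  u_3 · u_2 = 0 (should be 0)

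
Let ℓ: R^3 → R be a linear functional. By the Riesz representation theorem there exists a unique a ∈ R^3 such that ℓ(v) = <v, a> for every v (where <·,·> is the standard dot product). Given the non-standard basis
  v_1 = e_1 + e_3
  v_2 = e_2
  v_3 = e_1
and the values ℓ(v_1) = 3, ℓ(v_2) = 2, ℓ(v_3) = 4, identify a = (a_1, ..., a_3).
a = (4, 2, -1)

Write a = (a_1, ..., a_3) in the standard basis. For each basis vector v_i, ℓ(v_i) = <v_i, a> is a linear equation in the a_j's. Collect the n equations into a matrix system V a = ℓ, where row i of V is v_i (expressed in the standard basis). Since V is invertible (lower-triangular with 1s on the diagonal, up to permutation), solve by back-substitution:
  V =
[[1, 0, 1],
 [0, 1, 0],
 [1, 0, 0]]
  V a = (3, 2, 4)
Solving gives a = (4, 2, -1).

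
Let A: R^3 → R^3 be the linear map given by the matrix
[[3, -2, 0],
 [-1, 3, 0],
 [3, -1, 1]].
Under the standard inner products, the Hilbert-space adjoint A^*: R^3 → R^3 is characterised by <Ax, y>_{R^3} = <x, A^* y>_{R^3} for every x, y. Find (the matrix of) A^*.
A^* = A^T =
[[3, -1, 3],
 [-2, 3, -1],
 [0, 0, 1]]

For real matrices with standard dot products, the defining identity <Ax, y> = <x, A^* y> gives (Ax)^T y = x^T (A^*) y, i.e. x^T A^T y = x^T (A^*) y. Since this holds for all x, y, we must have A^* = A^T. Therefore
A^* =
[[3, -1, 3],
 [-2, 3, -1],
 [0, 0, 1]].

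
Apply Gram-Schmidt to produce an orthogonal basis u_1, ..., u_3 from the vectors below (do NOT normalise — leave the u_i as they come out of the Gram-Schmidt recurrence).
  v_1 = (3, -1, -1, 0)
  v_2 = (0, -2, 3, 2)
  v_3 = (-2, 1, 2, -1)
Orthogonal basis:
  u_1 = (3, -1, -1, 0)
  u_2 = (3/11, -23/11, 32/11, 2)
  u_3 = (27/62, 61/186, 91/93, -106/93)

Apply the Gram-Schmidt recurrence
  u_1 = v_1
  u_i = v_i − Σ_{j<i} ((v_i · u_j) / (u_j · u_j)) · u_j.

Step by step this gives:
  u_1 = (3, -1, -1, 0)
  u_2 = (3/11, -23/11, 32/11, 2)
  u_3 = (27/62, 61/186, 91/93, -106/93)

Orthogonality check:
  u_2 · u_1 = 0 (should be 0)
  u_3 · u_1 = 0 (should be 0)
  u_3 · u_2 = 0 (should be 0)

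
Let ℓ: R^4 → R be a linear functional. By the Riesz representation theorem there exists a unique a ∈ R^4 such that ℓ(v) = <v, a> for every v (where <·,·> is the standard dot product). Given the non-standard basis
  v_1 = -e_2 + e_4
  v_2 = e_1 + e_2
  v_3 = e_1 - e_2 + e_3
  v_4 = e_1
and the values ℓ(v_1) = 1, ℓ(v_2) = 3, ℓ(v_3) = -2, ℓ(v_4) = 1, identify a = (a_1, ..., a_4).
a = (1, 2, -1, 3)

Write a = (a_1, ..., a_4) in the standard basis. For each basis vector v_i, ℓ(v_i) = <v_i, a> is a linear equation in the a_j's. Collect the n equations into a matrix system V a = ℓ, where row i of V is v_i (expressed in the standard basis). Since V is invertible (lower-triangular with 1s on the diagonal, up to permutation), solve by back-substitution:
  V =
[[0, -1, 0, 1],
 [1, 1, 0, 0],
 [1, -1, 1, 0],
 [1, 0, 0, 0]]
  V a = (1, 3, -2, 1)
Solving gives a = (1, 2, -1, 3).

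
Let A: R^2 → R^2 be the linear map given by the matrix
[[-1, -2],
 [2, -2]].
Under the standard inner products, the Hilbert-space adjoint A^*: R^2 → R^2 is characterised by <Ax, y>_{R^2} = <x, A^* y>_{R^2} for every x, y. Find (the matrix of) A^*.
A^* = A^T =
[[-1, 2],
 [-2, -2]]

For real matrices with standard dot products, the defining identity <Ax, y> = <x, A^* y> gives (Ax)^T y = x^T (A^*) y, i.e. x^T A^T y = x^T (A^*) y. Since this holds for all x, y, we must have A^* = A^T. Therefore
A^* =
[[-1, 2],
 [-2, -2]].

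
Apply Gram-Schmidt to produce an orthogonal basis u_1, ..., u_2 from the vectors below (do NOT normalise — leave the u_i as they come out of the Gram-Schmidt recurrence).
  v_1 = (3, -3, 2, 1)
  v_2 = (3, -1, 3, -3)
Orthogonal basis:
  u_1 = (3, -3, 2, 1)
  u_2 = (24/23, 22/23, 39/23, -84/23)

Apply the Gram-Schmidt recurrence
  u_1 = v_1
  u_i = v_i − Σ_{j<i} ((v_i · u_j) / (u_j · u_j)) · u_j.

Step by step this gives:
  u_1 = (3, -3, 2, 1)
  u_2 = (24/23, 22/23, 39/23, -84/23)

Orthogonality check:
  u_2 · u_1 = 0 (should be 0)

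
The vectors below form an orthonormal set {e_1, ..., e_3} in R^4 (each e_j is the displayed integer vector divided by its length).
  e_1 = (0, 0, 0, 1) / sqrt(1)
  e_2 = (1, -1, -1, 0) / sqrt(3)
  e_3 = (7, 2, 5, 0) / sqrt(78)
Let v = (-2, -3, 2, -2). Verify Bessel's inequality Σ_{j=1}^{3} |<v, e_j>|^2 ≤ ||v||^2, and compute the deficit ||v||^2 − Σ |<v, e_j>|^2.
Σ |<v, e_j>|^2 = 73/13; ||v||^2 = 21; deficit = 200/13

Write each e_j = u_j / sqrt(<u_j, u_j>) where u_j is the displayed integer vector. Then <v, e_j> = <v, u_j> / sqrt(<u_j, u_j>), so |<v, e_j>|^2 = <v, u_j>^2 / <u_j, u_j>.
Coefficients: <v, e_1> = -2/sqrt(1), <v, e_2> = -1/sqrt(3), <v, e_3> = -10/sqrt(78).
Square and sum: Σ |<v, e_j>|^2 = 73/13.
Compute ||v||^2 = v·v = 21.
Deficit = 21 − 73/13 = 200/13 ≥ 0, confirming Bessel's inequality. (The deficit equals ||v − Σ <v,e_j> e_j||^2, the squared distance from v to span{e_j}.)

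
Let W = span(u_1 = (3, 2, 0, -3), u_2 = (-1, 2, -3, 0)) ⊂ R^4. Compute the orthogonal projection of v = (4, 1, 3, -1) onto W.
proj_W(v) = (1006/307, -20/307, 777/307, -747/307)

Set up U = [u_1 | ... | u_2] ∈ R^(4×2). The projector onto W = col(U) is P = U (U^T U)^(-1) U^T.
Compute U^T U =
  [22, 1]
  [1, 14],
and U^T v = (17, -11).
Solve U^T U · c = U^T v for the coefficients: c = (249/307, -259/307). The projection is proj_W(v) = U c.
Check: (v - proj_W(v)) · u_1 = 0  (should be 0).
Check: (v - proj_W(v)) · u_2 = 0  (should be 0).
Result: proj_W(v) = (1006/307, -20/307, 777/307, -747/307).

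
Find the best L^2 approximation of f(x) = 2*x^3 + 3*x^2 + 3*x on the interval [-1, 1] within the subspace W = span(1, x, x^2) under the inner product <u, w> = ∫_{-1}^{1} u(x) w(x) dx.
g(x) = 3*x^2 + 21*x/5

The best approximation g ∈ W is the orthogonal projection of f onto W. Writing g = a_0 + a_1 x + a_2 x^2, the coefficients solve the normal equations G · a = b where
  G_{ij} = <φ_i, φ_j> and b_i = <f, φ_i>, with φ_0 = 1, φ_1 = x, φ_2 = x^2.
G =
  [2, 0, 2/3]
  [0, 2/3, 0]
  [2/3, 0, 2/5],
b = (2, 14/5, 6/5).
Solving gives a_0 = 0, a_1 = 21/5, a_2 = 3, so
  g(x) = 3*x^2 + 21*x/5.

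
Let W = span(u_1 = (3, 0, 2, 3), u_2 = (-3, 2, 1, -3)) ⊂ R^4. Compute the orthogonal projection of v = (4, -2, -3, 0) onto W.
proj_W(v) = (234/125, -322/125, -327/125, 234/125)

Set up U = [u_1 | ... | u_2] ∈ R^(4×2). The projector onto W = col(U) is P = U (U^T U)^(-1) U^T.
Compute U^T U =
  [22, -16]
  [-16, 23],
and U^T v = (6, -19).
Solve U^T U · c = U^T v for the coefficients: c = (-83/125, -161/125). The projection is proj_W(v) = U c.
Check: (v - proj_W(v)) · u_1 = 0  (should be 0).
Check: (v - proj_W(v)) · u_2 = 0  (should be 0).
Result: proj_W(v) = (234/125, -322/125, -327/125, 234/125).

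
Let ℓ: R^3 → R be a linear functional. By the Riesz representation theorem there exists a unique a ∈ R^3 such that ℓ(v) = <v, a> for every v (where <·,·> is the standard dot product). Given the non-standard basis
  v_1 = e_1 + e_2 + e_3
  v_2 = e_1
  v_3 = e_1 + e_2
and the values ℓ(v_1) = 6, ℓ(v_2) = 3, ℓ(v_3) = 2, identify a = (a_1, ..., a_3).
a = (3, -1, 4)

Write a = (a_1, ..., a_3) in the standard basis. For each basis vector v_i, ℓ(v_i) = <v_i, a> is a linear equation in the a_j's. Collect the n equations into a matrix system V a = ℓ, where row i of V is v_i (expressed in the standard basis). Since V is invertible (lower-triangular with 1s on the diagonal, up to permutation), solve by back-substitution:
  V =
[[1, 1, 1],
 [1, 0, 0],
 [1, 1, 0]]
  V a = (6, 3, 2)
Solving gives a = (3, -1, 4).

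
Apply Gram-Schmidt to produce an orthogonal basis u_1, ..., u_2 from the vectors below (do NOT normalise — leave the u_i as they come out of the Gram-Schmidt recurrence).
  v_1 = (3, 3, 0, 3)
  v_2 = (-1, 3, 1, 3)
Orthogonal basis:
  u_1 = (3, 3, 0, 3)
  u_2 = (-8/3, 4/3, 1, 4/3)

Apply the Gram-Schmidt recurrence
  u_1 = v_1
  u_i = v_i − Σ_{j<i} ((v_i · u_j) / (u_j · u_j)) · u_j.

Step by step this gives:
  u_1 = (3, 3, 0, 3)
  u_2 = (-8/3, 4/3, 1, 4/3)

Orthogonality check:
  u_2 · u_1 = 0 (should be 0)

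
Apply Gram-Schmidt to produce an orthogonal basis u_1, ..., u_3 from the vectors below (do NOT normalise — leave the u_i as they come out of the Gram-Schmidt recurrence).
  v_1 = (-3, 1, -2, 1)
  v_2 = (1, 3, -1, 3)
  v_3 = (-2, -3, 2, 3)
Orthogonal basis:
  u_1 = (-3, 1, -2, 1)
  u_2 = (2, 8/3, -1/3, 8/3)
  u_3 = (-12/11, -27/11, 24/11, 39/11)

Apply the Gram-Schmidt recurrence
  u_1 = v_1
  u_i = v_i − Σ_{j<i} ((v_i · u_j) / (u_j · u_j)) · u_j.

Step by step this gives:
  u_1 = (-3, 1, -2, 1)
  u_2 = (2, 8/3, -1/3, 8/3)
  u_3 = (-12/11, -27/11, 24/11, 39/11)

Orthogonality check:
  u_2 · u_1 = 0 (should be 0)
  u_3 · u_1 = 0 (should be 0)
  u_3 · u_2 = 0 (should be 0)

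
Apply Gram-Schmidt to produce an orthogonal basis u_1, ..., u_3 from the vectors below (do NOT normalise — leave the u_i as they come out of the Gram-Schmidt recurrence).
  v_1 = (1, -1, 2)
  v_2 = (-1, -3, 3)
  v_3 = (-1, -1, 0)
Orthogonal basis:
  u_1 = (1, -1, 2)
  u_2 = (-7/3, -5/3, 1/3)
  u_3 = (3/25, -1/5, -4/25)

Apply the Gram-Schmidt recurrence
  u_1 = v_1
  u_i = v_i − Σ_{j<i} ((v_i · u_j) / (u_j · u_j)) · u_j.

Step by step this gives:
  u_1 = (1, -1, 2)
  u_2 = (-7/3, -5/3, 1/3)
  u_3 = (3/25, -1/5, -4/25)

Orthogonality check:
  u_2 · u_1 = 0 (should be 0)
  u_3 · u_1 = 0 (should be 0)
  u_3 · u_2 = 0 (should be 0)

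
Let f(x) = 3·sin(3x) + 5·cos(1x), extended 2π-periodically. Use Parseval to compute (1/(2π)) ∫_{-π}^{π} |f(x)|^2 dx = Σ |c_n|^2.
Σ |c_n|^2 = 17

Expand |f|^2 and use orthogonality of {sin(nx), cos(mx)} on [-π, π]:
  ∫_{-π}^{π} sin(nx)^2 dx = π, ∫ cos(mx)^2 dx = π, and cross terms integrate to 0.
So ∫_{-π}^{π} f(x)^2 dx = 3^2 · π + 5^2 · π = (9 + 25)π.
Divide by 2π: (9 + 25)/2 = 17.
By Parseval, this equals Σ |c_n|^2.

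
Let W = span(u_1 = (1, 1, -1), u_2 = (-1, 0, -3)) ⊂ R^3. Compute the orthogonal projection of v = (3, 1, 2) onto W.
proj_W(v) = (69/26, 19/13, 55/26)

Set up U = [u_1 | ... | u_2] ∈ R^(3×2). The projector onto W = col(U) is P = U (U^T U)^(-1) U^T.
Compute U^T U =
  [3, 2]
  [2, 10],
and U^T v = (2, -9).
Solve U^T U · c = U^T v for the coefficients: c = (19/13, -31/26). The projection is proj_W(v) = U c.
Check: (v - proj_W(v)) · u_1 = 0  (should be 0).
Check: (v - proj_W(v)) · u_2 = 0  (should be 0).
Result: proj_W(v) = (69/26, 19/13, 55/26).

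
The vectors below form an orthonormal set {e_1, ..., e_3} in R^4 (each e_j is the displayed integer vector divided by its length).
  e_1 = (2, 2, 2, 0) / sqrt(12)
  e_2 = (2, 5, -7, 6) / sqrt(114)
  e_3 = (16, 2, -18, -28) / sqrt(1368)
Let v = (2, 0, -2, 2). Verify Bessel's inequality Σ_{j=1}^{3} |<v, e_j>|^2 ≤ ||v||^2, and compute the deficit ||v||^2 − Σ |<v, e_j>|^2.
Σ |<v, e_j>|^2 = 8; ||v||^2 = 12; deficit = 4

Write each e_j = u_j / sqrt(<u_j, u_j>) where u_j is the displayed integer vector. Then <v, e_j> = <v, u_j> / sqrt(<u_j, u_j>), so |<v, e_j>|^2 = <v, u_j>^2 / <u_j, u_j>.
Coefficients: <v, e_1> = 0/sqrt(12), <v, e_2> = 30/sqrt(114), <v, e_3> = 12/sqrt(1368).
Square and sum: Σ |<v, e_j>|^2 = 8.
Compute ||v||^2 = v·v = 12.
Deficit = 12 − 8 = 4 ≥ 0, confirming Bessel's inequality. (The deficit equals ||v − Σ <v,e_j> e_j||^2, the squared distance from v to span{e_j}.)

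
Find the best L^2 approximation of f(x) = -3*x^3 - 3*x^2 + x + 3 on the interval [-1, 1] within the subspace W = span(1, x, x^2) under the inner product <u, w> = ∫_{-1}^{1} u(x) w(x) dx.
g(x) = -3*x^2 - 4*x/5 + 3

The best approximation g ∈ W is the orthogonal projection of f onto W. Writing g = a_0 + a_1 x + a_2 x^2, the coefficients solve the normal equations G · a = b where
  G_{ij} = <φ_i, φ_j> and b_i = <f, φ_i>, with φ_0 = 1, φ_1 = x, φ_2 = x^2.
G =
  [2, 0, 2/3]
  [0, 2/3, 0]
  [2/3, 0, 2/5],
b = (4, -8/15, 4/5).
Solving gives a_0 = 3, a_1 = -4/5, a_2 = -3, so
  g(x) = -3*x^2 - 4*x/5 + 3.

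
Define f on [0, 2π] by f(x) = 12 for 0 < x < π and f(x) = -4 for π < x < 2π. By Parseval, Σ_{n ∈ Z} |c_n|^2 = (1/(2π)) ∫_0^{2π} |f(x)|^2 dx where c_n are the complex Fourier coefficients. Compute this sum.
Σ |c_n|^2 = 80

Parseval equates the L^2 energy of f (normalised by 1/(2π)) with the ℓ^2 sum of its Fourier coefficients: (1/(2π)) ∫_0^{2π} |f|^2 = Σ |c_n|^2.
Compute the left side: (1/(2π)) [∫_0^π 12^2 dx + ∫_π^{2π} (-4)^2 dx] = (1/(2π)) · (144π + 16π) = (144 + 16)/2 = 80.
So Σ_{n ∈ Z} |c_n|^2 = 80.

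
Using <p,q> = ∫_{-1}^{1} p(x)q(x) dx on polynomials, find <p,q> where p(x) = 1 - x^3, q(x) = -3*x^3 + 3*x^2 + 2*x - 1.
<p,q> = 2/35

Expand the product: p(x)·q(x) = 3*x^6 - 3*x^5 - 2*x^4 - 2*x^3 + 3*x^2 + 2*x - 1.
∫_{-1}^{1} of each monomial x^k gives [2/(k+1) if k even, 0 if k odd]. Integrating term-by-term (or equivalently evaluating the antiderivative F(x) = 3*x^7/7 - x^6/2 - 2*x^5/5 - x^4/2 + x^3 + x^2 - x at the endpoints):
  F(1) − F(−1) = 1/35 − (-1/35) = 2/35.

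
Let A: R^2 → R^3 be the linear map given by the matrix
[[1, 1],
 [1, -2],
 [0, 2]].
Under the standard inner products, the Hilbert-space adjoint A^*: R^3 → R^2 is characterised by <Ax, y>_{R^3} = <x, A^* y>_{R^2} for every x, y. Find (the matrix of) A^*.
A^* = A^T =
[[1, 1, 0],
 [1, -2, 2]]

For real matrices with standard dot products, the defining identity <Ax, y> = <x, A^* y> gives (Ax)^T y = x^T (A^*) y, i.e. x^T A^T y = x^T (A^*) y. Since this holds for all x, y, we must have A^* = A^T. Therefore
A^* =
[[1, 1, 0],
 [1, -2, 2]].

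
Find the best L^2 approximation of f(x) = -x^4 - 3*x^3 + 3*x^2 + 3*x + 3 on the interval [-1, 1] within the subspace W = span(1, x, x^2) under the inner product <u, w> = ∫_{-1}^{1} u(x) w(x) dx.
g(x) = 15*x^2/7 + 6*x/5 + 108/35

The best approximation g ∈ W is the orthogonal projection of f onto W. Writing g = a_0 + a_1 x + a_2 x^2, the coefficients solve the normal equations G · a = b where
  G_{ij} = <φ_i, φ_j> and b_i = <f, φ_i>, with φ_0 = 1, φ_1 = x, φ_2 = x^2.
G =
  [2, 0, 2/3]
  [0, 2/3, 0]
  [2/3, 0, 2/5],
b = (38/5, 4/5, 102/35).
Solving gives a_0 = 108/35, a_1 = 6/5, a_2 = 15/7, so
  g(x) = 15*x^2/7 + 6*x/5 + 108/35.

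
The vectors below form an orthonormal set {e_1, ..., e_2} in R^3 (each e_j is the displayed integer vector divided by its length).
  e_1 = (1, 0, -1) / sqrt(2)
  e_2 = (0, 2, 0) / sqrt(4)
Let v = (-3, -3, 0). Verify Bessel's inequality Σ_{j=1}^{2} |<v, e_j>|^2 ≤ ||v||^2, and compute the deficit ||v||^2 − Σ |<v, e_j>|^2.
Σ |<v, e_j>|^2 = 27/2; ||v||^2 = 18; deficit = 9/2

Write each e_j = u_j / sqrt(<u_j, u_j>) where u_j is the displayed integer vector. Then <v, e_j> = <v, u_j> / sqrt(<u_j, u_j>), so |<v, e_j>|^2 = <v, u_j>^2 / <u_j, u_j>.
Coefficients: <v, e_1> = -3/sqrt(2), <v, e_2> = -6/sqrt(4).
Square and sum: Σ |<v, e_j>|^2 = 27/2.
Compute ||v||^2 = v·v = 18.
Deficit = 18 − 27/2 = 9/2 ≥ 0, confirming Bessel's inequality. (The deficit equals ||v − Σ <v,e_j> e_j||^2, the squared distance from v to span{e_j}.)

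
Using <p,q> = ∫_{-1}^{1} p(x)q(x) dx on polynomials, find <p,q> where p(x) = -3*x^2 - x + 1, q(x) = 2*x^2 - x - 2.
<p,q> = -2/5

Expand the product: p(x)·q(x) = -6*x^4 + x^3 + 9*x^2 + x - 2.
∫_{-1}^{1} of each monomial x^k gives [2/(k+1) if k even, 0 if k odd]. Integrating term-by-term (or equivalently evaluating the antiderivative F(x) = -6*x^5/5 + x^4/4 + 3*x^3 + x^2/2 - 2*x at the endpoints):
  F(1) − F(−1) = 11/20 − (19/20) = -2/5.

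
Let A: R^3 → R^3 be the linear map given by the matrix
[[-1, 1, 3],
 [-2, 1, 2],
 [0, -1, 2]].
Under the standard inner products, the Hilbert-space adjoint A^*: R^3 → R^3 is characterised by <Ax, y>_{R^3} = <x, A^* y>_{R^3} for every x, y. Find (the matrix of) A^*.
A^* = A^T =
[[-1, -2, 0],
 [1, 1, -1],
 [3, 2, 2]]

For real matrices with standard dot products, the defining identity <Ax, y> = <x, A^* y> gives (Ax)^T y = x^T (A^*) y, i.e. x^T A^T y = x^T (A^*) y. Since this holds for all x, y, we must have A^* = A^T. Therefore
A^* =
[[-1, -2, 0],
 [1, 1, -1],
 [3, 2, 2]].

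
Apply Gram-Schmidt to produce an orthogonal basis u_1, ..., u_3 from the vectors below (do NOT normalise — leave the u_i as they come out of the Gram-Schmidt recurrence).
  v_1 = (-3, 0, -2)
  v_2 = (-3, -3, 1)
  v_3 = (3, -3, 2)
Orthogonal basis:
  u_1 = (-3, 0, -2)
  u_2 = (-18/13, -3, 27/13)
  u_3 = (9/11, -27/22, -27/22)

Apply the Gram-Schmidt recurrence
  u_1 = v_1
  u_i = v_i − Σ_{j<i} ((v_i · u_j) / (u_j · u_j)) · u_j.

Step by step this gives:
  u_1 = (-3, 0, -2)
  u_2 = (-18/13, -3, 27/13)
  u_3 = (9/11, -27/22, -27/22)

Orthogonality check:
  u_2 · u_1 = 0 (should be 0)
  u_3 · u_1 = 0 (should be 0)
  u_3 · u_2 = 0 (should be 0)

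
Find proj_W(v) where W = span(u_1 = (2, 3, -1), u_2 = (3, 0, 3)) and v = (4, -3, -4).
proj_W(v) = (1/3, 2/3, -1/3)

Set up U = [u_1 | ... | u_2] ∈ R^(3×2). The projector onto W = col(U) is P = U (U^T U)^(-1) U^T.
Compute U^T U =
  [14, 3]
  [3, 18],
and U^T v = (3, 0).
Solve U^T U · c = U^T v for the coefficients: c = (2/9, -1/27). The projection is proj_W(v) = U c.
Check: (v - proj_W(v)) · u_1 = 0  (should be 0).
Check: (v - proj_W(v)) · u_2 = 0  (should be 0).
Result: proj_W(v) = (1/3, 2/3, -1/3).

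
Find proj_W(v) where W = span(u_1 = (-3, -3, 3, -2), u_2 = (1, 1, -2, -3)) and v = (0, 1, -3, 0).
proj_W(v) = (43/33, 43/33, -64/39, -53/143)

Set up U = [u_1 | ... | u_2] ∈ R^(4×2). The projector onto W = col(U) is P = U (U^T U)^(-1) U^T.
Compute U^T U =
  [31, -6]
  [-6, 15],
and U^T v = (-12, 7).
Solve U^T U · c = U^T v for the coefficients: c = (-46/143, 145/429). The projection is proj_W(v) = U c.
Check: (v - proj_W(v)) · u_1 = 0  (should be 0).
Check: (v - proj_W(v)) · u_2 = 0  (should be 0).
Result: proj_W(v) = (43/33, 43/33, -64/39, -53/143).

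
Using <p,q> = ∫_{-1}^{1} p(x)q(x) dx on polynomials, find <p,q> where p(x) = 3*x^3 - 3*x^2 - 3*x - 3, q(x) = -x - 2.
<p,q> = 84/5

Expand the product: p(x)·q(x) = -3*x^4 - 3*x^3 + 9*x^2 + 9*x + 6.
∫_{-1}^{1} of each monomial x^k gives [2/(k+1) if k even, 0 if k odd]. Integrating term-by-term (or equivalently evaluating the antiderivative F(x) = -3*x^5/5 - 3*x^4/4 + 3*x^3 + 9*x^2/2 + 6*x at the endpoints):
  F(1) − F(−1) = 243/20 − (-93/20) = 84/5.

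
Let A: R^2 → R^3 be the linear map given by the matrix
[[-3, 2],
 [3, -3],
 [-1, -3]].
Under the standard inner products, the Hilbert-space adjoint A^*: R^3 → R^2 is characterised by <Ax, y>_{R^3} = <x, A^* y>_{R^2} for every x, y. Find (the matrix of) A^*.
A^* = A^T =
[[-3, 3, -1],
 [2, -3, -3]]

For real matrices with standard dot products, the defining identity <Ax, y> = <x, A^* y> gives (Ax)^T y = x^T (A^*) y, i.e. x^T A^T y = x^T (A^*) y. Since this holds for all x, y, we must have A^* = A^T. Therefore
A^* =
[[-3, 3, -1],
 [2, -3, -3]].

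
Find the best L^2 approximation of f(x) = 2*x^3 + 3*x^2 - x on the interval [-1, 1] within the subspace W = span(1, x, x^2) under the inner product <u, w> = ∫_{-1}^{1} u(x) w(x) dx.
g(x) = 3*x^2 + x/5

The best approximation g ∈ W is the orthogonal projection of f onto W. Writing g = a_0 + a_1 x + a_2 x^2, the coefficients solve the normal equations G · a = b where
  G_{ij} = <φ_i, φ_j> and b_i = <f, φ_i>, with φ_0 = 1, φ_1 = x, φ_2 = x^2.
G =
  [2, 0, 2/3]
  [0, 2/3, 0]
  [2/3, 0, 2/5],
b = (2, 2/15, 6/5).
Solving gives a_0 = 0, a_1 = 1/5, a_2 = 3, so
  g(x) = 3*x^2 + x/5.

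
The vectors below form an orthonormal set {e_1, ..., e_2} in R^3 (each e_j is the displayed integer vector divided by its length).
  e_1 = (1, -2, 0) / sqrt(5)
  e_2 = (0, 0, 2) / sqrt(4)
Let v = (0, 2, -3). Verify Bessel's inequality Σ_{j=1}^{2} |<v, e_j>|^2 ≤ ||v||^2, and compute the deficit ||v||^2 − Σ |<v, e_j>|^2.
Σ |<v, e_j>|^2 = 61/5; ||v||^2 = 13; deficit = 4/5

Write each e_j = u_j / sqrt(<u_j, u_j>) where u_j is the displayed integer vector. Then <v, e_j> = <v, u_j> / sqrt(<u_j, u_j>), so |<v, e_j>|^2 = <v, u_j>^2 / <u_j, u_j>.
Coefficients: <v, e_1> = -4/sqrt(5), <v, e_2> = -6/sqrt(4).
Square and sum: Σ |<v, e_j>|^2 = 61/5.
Compute ||v||^2 = v·v = 13.
Deficit = 13 − 61/5 = 4/5 ≥ 0, confirming Bessel's inequality. (The deficit equals ||v − Σ <v,e_j> e_j||^2, the squared distance from v to span{e_j}.)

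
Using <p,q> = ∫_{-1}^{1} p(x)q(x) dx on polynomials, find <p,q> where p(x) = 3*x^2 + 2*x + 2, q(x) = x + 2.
<p,q> = 40/3

Expand the product: p(x)·q(x) = 3*x^3 + 8*x^2 + 6*x + 4.
∫_{-1}^{1} of each monomial x^k gives [2/(k+1) if k even, 0 if k odd]. Integrating term-by-term (or equivalently evaluating the antiderivative F(x) = 3*x^4/4 + 8*x^3/3 + 3*x^2 + 4*x at the endpoints):
  F(1) − F(−1) = 125/12 − (-35/12) = 40/3.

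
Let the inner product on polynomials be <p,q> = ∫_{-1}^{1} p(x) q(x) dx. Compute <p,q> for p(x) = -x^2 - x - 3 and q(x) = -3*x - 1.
<p,q> = 26/3

Expand the product: p(x)·q(x) = 3*x^3 + 4*x^2 + 10*x + 3.
∫_{-1}^{1} of each monomial x^k gives [2/(k+1) if k even, 0 if k odd]. Integrating term-by-term (or equivalently evaluating the antiderivative F(x) = 3*x^4/4 + 4*x^3/3 + 5*x^2 + 3*x at the endpoints):
  F(1) − F(−1) = 121/12 − (17/12) = 26/3.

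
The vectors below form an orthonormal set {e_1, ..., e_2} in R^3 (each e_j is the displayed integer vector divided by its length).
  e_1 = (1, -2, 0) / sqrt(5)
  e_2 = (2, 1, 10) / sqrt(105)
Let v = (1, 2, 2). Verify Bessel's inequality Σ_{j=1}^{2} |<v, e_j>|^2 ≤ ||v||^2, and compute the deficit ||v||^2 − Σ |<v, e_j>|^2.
Σ |<v, e_j>|^2 = 51/7; ||v||^2 = 9; deficit = 12/7

Write each e_j = u_j / sqrt(<u_j, u_j>) where u_j is the displayed integer vector. Then <v, e_j> = <v, u_j> / sqrt(<u_j, u_j>), so |<v, e_j>|^2 = <v, u_j>^2 / <u_j, u_j>.
Coefficients: <v, e_1> = -3/sqrt(5), <v, e_2> = 24/sqrt(105).
Square and sum: Σ |<v, e_j>|^2 = 51/7.
Compute ||v||^2 = v·v = 9.
Deficit = 9 − 51/7 = 12/7 ≥ 0, confirming Bessel's inequality. (The deficit equals ||v − Σ <v,e_j> e_j||^2, the squared distance from v to span{e_j}.)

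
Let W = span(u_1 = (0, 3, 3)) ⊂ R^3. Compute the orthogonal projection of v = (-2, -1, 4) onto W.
proj_W(v) = (0, 3/2, 3/2)

Set up U = [u_1 | ... | u_1] ∈ R^(3×1). The projector onto W = col(U) is P = U (U^T U)^(-1) U^T.
Compute U^T U =
  [18],
and U^T v = (9).
Solve U^T U · c = U^T v for the coefficients: c = (1/2). The projection is proj_W(v) = U c.
Check: (v - proj_W(v)) · u_1 = 0  (should be 0).
Result: proj_W(v) = (0, 3/2, 3/2).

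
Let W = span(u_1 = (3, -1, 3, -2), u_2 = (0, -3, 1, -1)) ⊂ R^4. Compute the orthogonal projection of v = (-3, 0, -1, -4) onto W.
proj_W(v) = (-68/63, -235/189, -103/189, 5/27)

Set up U = [u_1 | ... | u_2] ∈ R^(4×2). The projector onto W = col(U) is P = U (U^T U)^(-1) U^T.
Compute U^T U =
  [23, 8]
  [8, 11],
and U^T v = (-4, 3).
Solve U^T U · c = U^T v for the coefficients: c = (-68/189, 101/189). The projection is proj_W(v) = U c.
Check: (v - proj_W(v)) · u_1 = 0  (should be 0).
Check: (v - proj_W(v)) · u_2 = 0  (should be 0).
Result: proj_W(v) = (-68/63, -235/189, -103/189, 5/27).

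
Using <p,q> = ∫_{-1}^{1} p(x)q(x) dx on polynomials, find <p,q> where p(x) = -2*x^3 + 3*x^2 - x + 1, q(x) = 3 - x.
<p,q> = 202/15

Expand the product: p(x)·q(x) = 2*x^4 - 9*x^3 + 10*x^2 - 4*x + 3.
∫_{-1}^{1} of each monomial x^k gives [2/(k+1) if k even, 0 if k odd]. Integrating term-by-term (or equivalently evaluating the antiderivative F(x) = 2*x^5/5 - 9*x^4/4 + 10*x^3/3 - 2*x^2 + 3*x at the endpoints):
  F(1) − F(−1) = 149/60 − (-659/60) = 202/15.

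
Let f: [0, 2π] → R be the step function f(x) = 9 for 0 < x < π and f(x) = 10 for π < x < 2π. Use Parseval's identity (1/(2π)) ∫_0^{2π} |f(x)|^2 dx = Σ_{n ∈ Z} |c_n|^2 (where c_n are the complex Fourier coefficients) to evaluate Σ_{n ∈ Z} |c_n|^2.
Σ |c_n|^2 = 181/2

Parseval equates the L^2 energy of f (normalised by 1/(2π)) with the ℓ^2 sum of its Fourier coefficients: (1/(2π)) ∫_0^{2π} |f|^2 = Σ |c_n|^2.
Compute the left side: (1/(2π)) [∫_0^π 9^2 dx + ∫_π^{2π} 10^2 dx] = (1/(2π)) · (81π + 100π) = (81 + 100)/2 = 181/2.
So Σ_{n ∈ Z} |c_n|^2 = 181/2.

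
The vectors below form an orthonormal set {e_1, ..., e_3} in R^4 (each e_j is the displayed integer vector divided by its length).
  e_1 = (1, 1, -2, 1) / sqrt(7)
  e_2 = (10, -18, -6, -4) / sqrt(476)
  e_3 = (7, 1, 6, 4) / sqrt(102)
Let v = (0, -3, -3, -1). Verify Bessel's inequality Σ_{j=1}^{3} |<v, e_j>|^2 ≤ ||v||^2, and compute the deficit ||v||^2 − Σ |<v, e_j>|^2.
Σ |<v, e_j>|^2 = 113/6; ||v||^2 = 19; deficit = 1/6

Write each e_j = u_j / sqrt(<u_j, u_j>) where u_j is the displayed integer vector. Then <v, e_j> = <v, u_j> / sqrt(<u_j, u_j>), so |<v, e_j>|^2 = <v, u_j>^2 / <u_j, u_j>.
Coefficients: <v, e_1> = 2/sqrt(7), <v, e_2> = 76/sqrt(476), <v, e_3> = -25/sqrt(102).
Square and sum: Σ |<v, e_j>|^2 = 113/6.
Compute ||v||^2 = v·v = 19.
Deficit = 19 − 113/6 = 1/6 ≥ 0, confirming Bessel's inequality. (The deficit equals ||v − Σ <v,e_j> e_j||^2, the squared distance from v to span{e_j}.)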